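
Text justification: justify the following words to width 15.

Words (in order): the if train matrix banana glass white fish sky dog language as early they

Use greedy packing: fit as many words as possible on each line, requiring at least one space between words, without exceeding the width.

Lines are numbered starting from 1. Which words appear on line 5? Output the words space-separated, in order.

Line 1: ['the', 'if', 'train'] (min_width=12, slack=3)
Line 2: ['matrix', 'banana'] (min_width=13, slack=2)
Line 3: ['glass', 'white'] (min_width=11, slack=4)
Line 4: ['fish', 'sky', 'dog'] (min_width=12, slack=3)
Line 5: ['language', 'as'] (min_width=11, slack=4)
Line 6: ['early', 'they'] (min_width=10, slack=5)

Answer: language as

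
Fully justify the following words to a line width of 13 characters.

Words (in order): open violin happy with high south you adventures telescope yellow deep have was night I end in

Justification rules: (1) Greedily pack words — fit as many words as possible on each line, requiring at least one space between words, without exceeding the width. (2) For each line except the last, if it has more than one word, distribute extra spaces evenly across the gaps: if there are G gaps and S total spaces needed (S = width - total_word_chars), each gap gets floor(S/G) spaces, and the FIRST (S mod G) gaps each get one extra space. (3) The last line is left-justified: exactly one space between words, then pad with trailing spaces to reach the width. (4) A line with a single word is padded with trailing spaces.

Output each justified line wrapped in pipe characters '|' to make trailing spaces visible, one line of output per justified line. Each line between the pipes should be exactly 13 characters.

Answer: |open   violin|
|happy    with|
|high    south|
|you          |
|adventures   |
|telescope    |
|yellow   deep|
|have      was|
|night  I  end|
|in           |

Derivation:
Line 1: ['open', 'violin'] (min_width=11, slack=2)
Line 2: ['happy', 'with'] (min_width=10, slack=3)
Line 3: ['high', 'south'] (min_width=10, slack=3)
Line 4: ['you'] (min_width=3, slack=10)
Line 5: ['adventures'] (min_width=10, slack=3)
Line 6: ['telescope'] (min_width=9, slack=4)
Line 7: ['yellow', 'deep'] (min_width=11, slack=2)
Line 8: ['have', 'was'] (min_width=8, slack=5)
Line 9: ['night', 'I', 'end'] (min_width=11, slack=2)
Line 10: ['in'] (min_width=2, slack=11)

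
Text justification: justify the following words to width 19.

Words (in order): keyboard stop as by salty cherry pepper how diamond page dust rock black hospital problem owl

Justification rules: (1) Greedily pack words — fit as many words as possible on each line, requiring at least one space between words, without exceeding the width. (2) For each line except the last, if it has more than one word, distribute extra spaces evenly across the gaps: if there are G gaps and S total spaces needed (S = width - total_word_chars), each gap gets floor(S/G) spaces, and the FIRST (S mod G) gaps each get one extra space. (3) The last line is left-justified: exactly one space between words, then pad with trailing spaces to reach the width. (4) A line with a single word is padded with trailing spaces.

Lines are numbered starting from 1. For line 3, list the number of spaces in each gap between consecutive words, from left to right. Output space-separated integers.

Line 1: ['keyboard', 'stop', 'as', 'by'] (min_width=19, slack=0)
Line 2: ['salty', 'cherry', 'pepper'] (min_width=19, slack=0)
Line 3: ['how', 'diamond', 'page'] (min_width=16, slack=3)
Line 4: ['dust', 'rock', 'black'] (min_width=15, slack=4)
Line 5: ['hospital', 'problem'] (min_width=16, slack=3)
Line 6: ['owl'] (min_width=3, slack=16)

Answer: 3 2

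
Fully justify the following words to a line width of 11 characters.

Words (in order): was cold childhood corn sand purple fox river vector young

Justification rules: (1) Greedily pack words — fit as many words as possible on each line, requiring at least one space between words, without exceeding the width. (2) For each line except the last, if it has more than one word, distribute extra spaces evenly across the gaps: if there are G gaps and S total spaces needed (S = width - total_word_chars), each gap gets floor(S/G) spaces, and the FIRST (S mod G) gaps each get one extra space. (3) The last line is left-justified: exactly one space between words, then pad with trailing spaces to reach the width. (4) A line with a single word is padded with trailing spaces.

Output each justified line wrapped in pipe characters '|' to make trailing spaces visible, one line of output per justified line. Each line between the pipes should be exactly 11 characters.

Answer: |was    cold|
|childhood  |
|corn   sand|
|purple  fox|
|river      |
|vector     |
|young      |

Derivation:
Line 1: ['was', 'cold'] (min_width=8, slack=3)
Line 2: ['childhood'] (min_width=9, slack=2)
Line 3: ['corn', 'sand'] (min_width=9, slack=2)
Line 4: ['purple', 'fox'] (min_width=10, slack=1)
Line 5: ['river'] (min_width=5, slack=6)
Line 6: ['vector'] (min_width=6, slack=5)
Line 7: ['young'] (min_width=5, slack=6)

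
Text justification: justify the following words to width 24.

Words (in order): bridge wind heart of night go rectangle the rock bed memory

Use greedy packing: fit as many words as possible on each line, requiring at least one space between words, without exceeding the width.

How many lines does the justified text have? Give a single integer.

Line 1: ['bridge', 'wind', 'heart', 'of'] (min_width=20, slack=4)
Line 2: ['night', 'go', 'rectangle', 'the'] (min_width=22, slack=2)
Line 3: ['rock', 'bed', 'memory'] (min_width=15, slack=9)
Total lines: 3

Answer: 3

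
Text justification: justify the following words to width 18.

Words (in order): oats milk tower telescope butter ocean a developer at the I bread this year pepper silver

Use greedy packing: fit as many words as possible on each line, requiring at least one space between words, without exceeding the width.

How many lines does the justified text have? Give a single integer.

Line 1: ['oats', 'milk', 'tower'] (min_width=15, slack=3)
Line 2: ['telescope', 'butter'] (min_width=16, slack=2)
Line 3: ['ocean', 'a', 'developer'] (min_width=17, slack=1)
Line 4: ['at', 'the', 'I', 'bread'] (min_width=14, slack=4)
Line 5: ['this', 'year', 'pepper'] (min_width=16, slack=2)
Line 6: ['silver'] (min_width=6, slack=12)
Total lines: 6

Answer: 6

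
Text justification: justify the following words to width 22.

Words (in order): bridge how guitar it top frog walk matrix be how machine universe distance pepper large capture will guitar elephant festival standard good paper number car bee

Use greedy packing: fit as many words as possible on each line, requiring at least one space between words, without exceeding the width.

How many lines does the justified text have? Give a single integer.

Line 1: ['bridge', 'how', 'guitar', 'it'] (min_width=20, slack=2)
Line 2: ['top', 'frog', 'walk', 'matrix'] (min_width=20, slack=2)
Line 3: ['be', 'how', 'machine'] (min_width=14, slack=8)
Line 4: ['universe', 'distance'] (min_width=17, slack=5)
Line 5: ['pepper', 'large', 'capture'] (min_width=20, slack=2)
Line 6: ['will', 'guitar', 'elephant'] (min_width=20, slack=2)
Line 7: ['festival', 'standard', 'good'] (min_width=22, slack=0)
Line 8: ['paper', 'number', 'car', 'bee'] (min_width=20, slack=2)
Total lines: 8

Answer: 8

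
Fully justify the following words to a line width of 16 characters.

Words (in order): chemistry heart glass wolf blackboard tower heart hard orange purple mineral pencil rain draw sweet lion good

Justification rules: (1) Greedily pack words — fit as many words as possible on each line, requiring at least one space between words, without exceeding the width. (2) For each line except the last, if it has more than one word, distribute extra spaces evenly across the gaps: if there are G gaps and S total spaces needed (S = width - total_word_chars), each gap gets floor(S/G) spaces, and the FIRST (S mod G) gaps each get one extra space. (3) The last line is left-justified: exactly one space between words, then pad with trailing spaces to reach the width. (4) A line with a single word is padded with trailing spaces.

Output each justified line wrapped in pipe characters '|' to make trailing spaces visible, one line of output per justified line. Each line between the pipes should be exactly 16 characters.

Answer: |chemistry  heart|
|glass       wolf|
|blackboard tower|
|heart       hard|
|orange    purple|
|mineral   pencil|
|rain  draw sweet|
|lion good       |

Derivation:
Line 1: ['chemistry', 'heart'] (min_width=15, slack=1)
Line 2: ['glass', 'wolf'] (min_width=10, slack=6)
Line 3: ['blackboard', 'tower'] (min_width=16, slack=0)
Line 4: ['heart', 'hard'] (min_width=10, slack=6)
Line 5: ['orange', 'purple'] (min_width=13, slack=3)
Line 6: ['mineral', 'pencil'] (min_width=14, slack=2)
Line 7: ['rain', 'draw', 'sweet'] (min_width=15, slack=1)
Line 8: ['lion', 'good'] (min_width=9, slack=7)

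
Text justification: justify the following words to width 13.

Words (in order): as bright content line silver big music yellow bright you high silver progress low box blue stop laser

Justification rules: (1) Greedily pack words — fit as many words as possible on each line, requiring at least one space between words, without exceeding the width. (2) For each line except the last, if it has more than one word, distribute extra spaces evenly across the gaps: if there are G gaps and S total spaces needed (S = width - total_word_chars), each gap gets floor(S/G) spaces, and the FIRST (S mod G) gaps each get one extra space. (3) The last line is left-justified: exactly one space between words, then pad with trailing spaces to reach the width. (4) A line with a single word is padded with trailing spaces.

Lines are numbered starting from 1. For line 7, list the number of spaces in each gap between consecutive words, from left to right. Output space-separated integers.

Line 1: ['as', 'bright'] (min_width=9, slack=4)
Line 2: ['content', 'line'] (min_width=12, slack=1)
Line 3: ['silver', 'big'] (min_width=10, slack=3)
Line 4: ['music', 'yellow'] (min_width=12, slack=1)
Line 5: ['bright', 'you'] (min_width=10, slack=3)
Line 6: ['high', 'silver'] (min_width=11, slack=2)
Line 7: ['progress', 'low'] (min_width=12, slack=1)
Line 8: ['box', 'blue', 'stop'] (min_width=13, slack=0)
Line 9: ['laser'] (min_width=5, slack=8)

Answer: 2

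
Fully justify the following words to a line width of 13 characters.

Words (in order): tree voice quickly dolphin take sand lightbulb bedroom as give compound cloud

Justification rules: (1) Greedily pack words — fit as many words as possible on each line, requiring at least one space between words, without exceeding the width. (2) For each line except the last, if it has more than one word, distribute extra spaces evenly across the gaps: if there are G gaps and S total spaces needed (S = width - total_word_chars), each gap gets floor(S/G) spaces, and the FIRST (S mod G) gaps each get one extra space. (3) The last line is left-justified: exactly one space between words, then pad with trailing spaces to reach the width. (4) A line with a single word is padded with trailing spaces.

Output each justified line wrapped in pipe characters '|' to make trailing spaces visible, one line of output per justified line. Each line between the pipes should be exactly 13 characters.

Answer: |tree    voice|
|quickly      |
|dolphin  take|
|sand         |
|lightbulb    |
|bedroom    as|
|give compound|
|cloud        |

Derivation:
Line 1: ['tree', 'voice'] (min_width=10, slack=3)
Line 2: ['quickly'] (min_width=7, slack=6)
Line 3: ['dolphin', 'take'] (min_width=12, slack=1)
Line 4: ['sand'] (min_width=4, slack=9)
Line 5: ['lightbulb'] (min_width=9, slack=4)
Line 6: ['bedroom', 'as'] (min_width=10, slack=3)
Line 7: ['give', 'compound'] (min_width=13, slack=0)
Line 8: ['cloud'] (min_width=5, slack=8)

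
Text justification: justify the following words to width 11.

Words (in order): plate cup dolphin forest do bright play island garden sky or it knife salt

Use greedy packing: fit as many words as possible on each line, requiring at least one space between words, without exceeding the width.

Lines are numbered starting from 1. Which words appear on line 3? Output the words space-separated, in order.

Line 1: ['plate', 'cup'] (min_width=9, slack=2)
Line 2: ['dolphin'] (min_width=7, slack=4)
Line 3: ['forest', 'do'] (min_width=9, slack=2)
Line 4: ['bright', 'play'] (min_width=11, slack=0)
Line 5: ['island'] (min_width=6, slack=5)
Line 6: ['garden', 'sky'] (min_width=10, slack=1)
Line 7: ['or', 'it', 'knife'] (min_width=11, slack=0)
Line 8: ['salt'] (min_width=4, slack=7)

Answer: forest do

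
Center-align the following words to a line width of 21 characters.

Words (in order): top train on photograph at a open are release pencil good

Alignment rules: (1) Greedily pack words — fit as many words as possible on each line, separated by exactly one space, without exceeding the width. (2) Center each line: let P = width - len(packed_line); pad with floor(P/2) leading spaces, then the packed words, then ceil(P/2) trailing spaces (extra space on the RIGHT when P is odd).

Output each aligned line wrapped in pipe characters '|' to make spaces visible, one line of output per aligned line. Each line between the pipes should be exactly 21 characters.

Line 1: ['top', 'train', 'on'] (min_width=12, slack=9)
Line 2: ['photograph', 'at', 'a', 'open'] (min_width=20, slack=1)
Line 3: ['are', 'release', 'pencil'] (min_width=18, slack=3)
Line 4: ['good'] (min_width=4, slack=17)

Answer: |    top train on     |
|photograph at a open |
| are release pencil  |
|        good         |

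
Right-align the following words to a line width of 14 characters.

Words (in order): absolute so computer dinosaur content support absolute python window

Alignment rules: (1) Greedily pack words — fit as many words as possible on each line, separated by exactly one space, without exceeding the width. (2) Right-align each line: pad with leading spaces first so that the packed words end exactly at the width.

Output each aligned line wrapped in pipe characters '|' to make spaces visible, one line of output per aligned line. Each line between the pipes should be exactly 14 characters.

Answer: |   absolute so|
|      computer|
|      dinosaur|
|       content|
|       support|
|      absolute|
| python window|

Derivation:
Line 1: ['absolute', 'so'] (min_width=11, slack=3)
Line 2: ['computer'] (min_width=8, slack=6)
Line 3: ['dinosaur'] (min_width=8, slack=6)
Line 4: ['content'] (min_width=7, slack=7)
Line 5: ['support'] (min_width=7, slack=7)
Line 6: ['absolute'] (min_width=8, slack=6)
Line 7: ['python', 'window'] (min_width=13, slack=1)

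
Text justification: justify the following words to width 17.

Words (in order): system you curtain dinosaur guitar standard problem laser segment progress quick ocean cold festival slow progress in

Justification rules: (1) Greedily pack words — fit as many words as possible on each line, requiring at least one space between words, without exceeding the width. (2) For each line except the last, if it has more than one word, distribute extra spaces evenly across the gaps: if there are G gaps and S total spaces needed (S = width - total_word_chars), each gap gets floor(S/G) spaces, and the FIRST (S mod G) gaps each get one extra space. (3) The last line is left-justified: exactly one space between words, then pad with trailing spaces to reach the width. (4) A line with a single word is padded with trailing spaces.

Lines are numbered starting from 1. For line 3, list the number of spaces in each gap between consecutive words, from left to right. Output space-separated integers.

Line 1: ['system', 'you'] (min_width=10, slack=7)
Line 2: ['curtain', 'dinosaur'] (min_width=16, slack=1)
Line 3: ['guitar', 'standard'] (min_width=15, slack=2)
Line 4: ['problem', 'laser'] (min_width=13, slack=4)
Line 5: ['segment', 'progress'] (min_width=16, slack=1)
Line 6: ['quick', 'ocean', 'cold'] (min_width=16, slack=1)
Line 7: ['festival', 'slow'] (min_width=13, slack=4)
Line 8: ['progress', 'in'] (min_width=11, slack=6)

Answer: 3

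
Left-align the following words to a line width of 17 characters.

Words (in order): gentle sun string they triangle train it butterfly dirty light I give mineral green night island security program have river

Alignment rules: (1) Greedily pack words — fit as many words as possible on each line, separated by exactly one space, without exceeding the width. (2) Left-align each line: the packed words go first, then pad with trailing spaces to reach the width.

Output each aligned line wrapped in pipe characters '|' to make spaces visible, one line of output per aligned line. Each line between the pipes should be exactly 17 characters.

Answer: |gentle sun string|
|they triangle    |
|train it         |
|butterfly dirty  |
|light I give     |
|mineral green    |
|night island     |
|security program |
|have river       |

Derivation:
Line 1: ['gentle', 'sun', 'string'] (min_width=17, slack=0)
Line 2: ['they', 'triangle'] (min_width=13, slack=4)
Line 3: ['train', 'it'] (min_width=8, slack=9)
Line 4: ['butterfly', 'dirty'] (min_width=15, slack=2)
Line 5: ['light', 'I', 'give'] (min_width=12, slack=5)
Line 6: ['mineral', 'green'] (min_width=13, slack=4)
Line 7: ['night', 'island'] (min_width=12, slack=5)
Line 8: ['security', 'program'] (min_width=16, slack=1)
Line 9: ['have', 'river'] (min_width=10, slack=7)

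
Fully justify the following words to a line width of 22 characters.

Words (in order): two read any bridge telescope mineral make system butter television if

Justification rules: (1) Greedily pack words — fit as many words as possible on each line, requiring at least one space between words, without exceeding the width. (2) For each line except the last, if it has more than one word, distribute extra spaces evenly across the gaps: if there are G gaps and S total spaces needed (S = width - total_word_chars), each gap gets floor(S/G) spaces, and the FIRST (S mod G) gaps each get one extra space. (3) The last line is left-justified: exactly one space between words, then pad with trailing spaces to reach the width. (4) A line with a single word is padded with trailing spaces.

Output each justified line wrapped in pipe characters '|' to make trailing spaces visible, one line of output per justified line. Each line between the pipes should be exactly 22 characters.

Answer: |two  read  any  bridge|
|telescope mineral make|
|system          butter|
|television if         |

Derivation:
Line 1: ['two', 'read', 'any', 'bridge'] (min_width=19, slack=3)
Line 2: ['telescope', 'mineral', 'make'] (min_width=22, slack=0)
Line 3: ['system', 'butter'] (min_width=13, slack=9)
Line 4: ['television', 'if'] (min_width=13, slack=9)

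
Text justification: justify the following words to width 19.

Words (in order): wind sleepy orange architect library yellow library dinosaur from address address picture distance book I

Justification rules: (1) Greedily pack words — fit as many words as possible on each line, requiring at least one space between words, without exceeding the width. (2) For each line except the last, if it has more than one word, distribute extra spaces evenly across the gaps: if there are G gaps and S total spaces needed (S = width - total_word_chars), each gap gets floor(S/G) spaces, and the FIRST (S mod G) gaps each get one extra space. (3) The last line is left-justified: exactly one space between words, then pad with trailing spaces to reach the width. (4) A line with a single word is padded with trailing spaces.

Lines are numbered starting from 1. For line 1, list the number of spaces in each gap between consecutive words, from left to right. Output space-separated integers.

Line 1: ['wind', 'sleepy', 'orange'] (min_width=18, slack=1)
Line 2: ['architect', 'library'] (min_width=17, slack=2)
Line 3: ['yellow', 'library'] (min_width=14, slack=5)
Line 4: ['dinosaur', 'from'] (min_width=13, slack=6)
Line 5: ['address', 'address'] (min_width=15, slack=4)
Line 6: ['picture', 'distance'] (min_width=16, slack=3)
Line 7: ['book', 'I'] (min_width=6, slack=13)

Answer: 2 1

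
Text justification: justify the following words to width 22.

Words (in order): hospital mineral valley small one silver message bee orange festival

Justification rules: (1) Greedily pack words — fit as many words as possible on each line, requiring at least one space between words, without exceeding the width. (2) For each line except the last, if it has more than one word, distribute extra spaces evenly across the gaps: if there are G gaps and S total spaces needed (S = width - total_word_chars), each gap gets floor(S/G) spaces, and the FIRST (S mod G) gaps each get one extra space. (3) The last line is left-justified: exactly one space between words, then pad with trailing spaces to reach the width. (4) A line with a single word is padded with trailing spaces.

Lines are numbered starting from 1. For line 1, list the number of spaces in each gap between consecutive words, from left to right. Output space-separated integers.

Answer: 7

Derivation:
Line 1: ['hospital', 'mineral'] (min_width=16, slack=6)
Line 2: ['valley', 'small', 'one'] (min_width=16, slack=6)
Line 3: ['silver', 'message', 'bee'] (min_width=18, slack=4)
Line 4: ['orange', 'festival'] (min_width=15, slack=7)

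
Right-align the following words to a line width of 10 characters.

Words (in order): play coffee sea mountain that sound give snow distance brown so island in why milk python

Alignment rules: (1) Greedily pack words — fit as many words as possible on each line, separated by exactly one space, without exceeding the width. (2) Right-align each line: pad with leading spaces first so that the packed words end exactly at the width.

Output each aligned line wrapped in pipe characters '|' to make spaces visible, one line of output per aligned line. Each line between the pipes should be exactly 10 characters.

Line 1: ['play'] (min_width=4, slack=6)
Line 2: ['coffee', 'sea'] (min_width=10, slack=0)
Line 3: ['mountain'] (min_width=8, slack=2)
Line 4: ['that', 'sound'] (min_width=10, slack=0)
Line 5: ['give', 'snow'] (min_width=9, slack=1)
Line 6: ['distance'] (min_width=8, slack=2)
Line 7: ['brown', 'so'] (min_width=8, slack=2)
Line 8: ['island', 'in'] (min_width=9, slack=1)
Line 9: ['why', 'milk'] (min_width=8, slack=2)
Line 10: ['python'] (min_width=6, slack=4)

Answer: |      play|
|coffee sea|
|  mountain|
|that sound|
| give snow|
|  distance|
|  brown so|
| island in|
|  why milk|
|    python|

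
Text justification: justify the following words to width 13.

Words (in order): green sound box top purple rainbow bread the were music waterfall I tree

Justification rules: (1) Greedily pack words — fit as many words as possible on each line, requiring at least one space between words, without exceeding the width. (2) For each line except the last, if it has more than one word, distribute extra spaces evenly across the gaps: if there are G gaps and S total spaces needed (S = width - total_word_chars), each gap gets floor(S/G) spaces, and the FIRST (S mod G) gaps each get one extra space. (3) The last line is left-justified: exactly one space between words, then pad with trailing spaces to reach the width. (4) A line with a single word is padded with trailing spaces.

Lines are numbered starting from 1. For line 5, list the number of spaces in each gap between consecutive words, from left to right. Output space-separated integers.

Line 1: ['green', 'sound'] (min_width=11, slack=2)
Line 2: ['box', 'top'] (min_width=7, slack=6)
Line 3: ['purple'] (min_width=6, slack=7)
Line 4: ['rainbow', 'bread'] (min_width=13, slack=0)
Line 5: ['the', 'were'] (min_width=8, slack=5)
Line 6: ['music'] (min_width=5, slack=8)
Line 7: ['waterfall', 'I'] (min_width=11, slack=2)
Line 8: ['tree'] (min_width=4, slack=9)

Answer: 6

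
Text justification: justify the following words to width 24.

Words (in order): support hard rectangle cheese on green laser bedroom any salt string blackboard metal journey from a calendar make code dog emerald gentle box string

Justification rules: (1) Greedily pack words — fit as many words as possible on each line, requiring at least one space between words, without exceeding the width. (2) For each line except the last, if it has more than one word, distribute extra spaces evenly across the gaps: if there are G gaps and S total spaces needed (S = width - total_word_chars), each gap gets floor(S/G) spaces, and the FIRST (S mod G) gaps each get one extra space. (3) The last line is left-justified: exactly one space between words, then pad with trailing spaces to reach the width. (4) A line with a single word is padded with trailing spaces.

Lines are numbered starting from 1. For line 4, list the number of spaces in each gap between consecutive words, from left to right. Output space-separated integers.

Answer: 1 1

Derivation:
Line 1: ['support', 'hard', 'rectangle'] (min_width=22, slack=2)
Line 2: ['cheese', 'on', 'green', 'laser'] (min_width=21, slack=3)
Line 3: ['bedroom', 'any', 'salt', 'string'] (min_width=23, slack=1)
Line 4: ['blackboard', 'metal', 'journey'] (min_width=24, slack=0)
Line 5: ['from', 'a', 'calendar', 'make'] (min_width=20, slack=4)
Line 6: ['code', 'dog', 'emerald', 'gentle'] (min_width=23, slack=1)
Line 7: ['box', 'string'] (min_width=10, slack=14)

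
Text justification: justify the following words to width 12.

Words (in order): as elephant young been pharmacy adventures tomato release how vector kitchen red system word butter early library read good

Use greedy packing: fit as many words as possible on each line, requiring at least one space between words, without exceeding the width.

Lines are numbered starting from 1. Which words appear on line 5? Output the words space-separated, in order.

Line 1: ['as', 'elephant'] (min_width=11, slack=1)
Line 2: ['young', 'been'] (min_width=10, slack=2)
Line 3: ['pharmacy'] (min_width=8, slack=4)
Line 4: ['adventures'] (min_width=10, slack=2)
Line 5: ['tomato'] (min_width=6, slack=6)
Line 6: ['release', 'how'] (min_width=11, slack=1)
Line 7: ['vector'] (min_width=6, slack=6)
Line 8: ['kitchen', 'red'] (min_width=11, slack=1)
Line 9: ['system', 'word'] (min_width=11, slack=1)
Line 10: ['butter', 'early'] (min_width=12, slack=0)
Line 11: ['library', 'read'] (min_width=12, slack=0)
Line 12: ['good'] (min_width=4, slack=8)

Answer: tomato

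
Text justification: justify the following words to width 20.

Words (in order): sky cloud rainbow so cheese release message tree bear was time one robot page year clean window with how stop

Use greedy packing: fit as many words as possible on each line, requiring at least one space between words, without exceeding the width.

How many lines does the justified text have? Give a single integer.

Answer: 6

Derivation:
Line 1: ['sky', 'cloud', 'rainbow', 'so'] (min_width=20, slack=0)
Line 2: ['cheese', 'release'] (min_width=14, slack=6)
Line 3: ['message', 'tree', 'bear'] (min_width=17, slack=3)
Line 4: ['was', 'time', 'one', 'robot'] (min_width=18, slack=2)
Line 5: ['page', 'year', 'clean'] (min_width=15, slack=5)
Line 6: ['window', 'with', 'how', 'stop'] (min_width=20, slack=0)
Total lines: 6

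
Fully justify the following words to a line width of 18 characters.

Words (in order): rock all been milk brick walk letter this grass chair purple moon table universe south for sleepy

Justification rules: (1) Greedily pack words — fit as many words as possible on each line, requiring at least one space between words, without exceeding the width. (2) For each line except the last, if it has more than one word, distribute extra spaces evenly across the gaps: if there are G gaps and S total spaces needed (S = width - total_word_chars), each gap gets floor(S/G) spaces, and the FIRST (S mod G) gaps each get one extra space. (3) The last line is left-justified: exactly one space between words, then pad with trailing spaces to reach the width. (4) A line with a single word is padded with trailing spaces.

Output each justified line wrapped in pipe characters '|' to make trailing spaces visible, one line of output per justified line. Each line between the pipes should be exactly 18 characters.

Line 1: ['rock', 'all', 'been', 'milk'] (min_width=18, slack=0)
Line 2: ['brick', 'walk', 'letter'] (min_width=17, slack=1)
Line 3: ['this', 'grass', 'chair'] (min_width=16, slack=2)
Line 4: ['purple', 'moon', 'table'] (min_width=17, slack=1)
Line 5: ['universe', 'south', 'for'] (min_width=18, slack=0)
Line 6: ['sleepy'] (min_width=6, slack=12)

Answer: |rock all been milk|
|brick  walk letter|
|this  grass  chair|
|purple  moon table|
|universe south for|
|sleepy            |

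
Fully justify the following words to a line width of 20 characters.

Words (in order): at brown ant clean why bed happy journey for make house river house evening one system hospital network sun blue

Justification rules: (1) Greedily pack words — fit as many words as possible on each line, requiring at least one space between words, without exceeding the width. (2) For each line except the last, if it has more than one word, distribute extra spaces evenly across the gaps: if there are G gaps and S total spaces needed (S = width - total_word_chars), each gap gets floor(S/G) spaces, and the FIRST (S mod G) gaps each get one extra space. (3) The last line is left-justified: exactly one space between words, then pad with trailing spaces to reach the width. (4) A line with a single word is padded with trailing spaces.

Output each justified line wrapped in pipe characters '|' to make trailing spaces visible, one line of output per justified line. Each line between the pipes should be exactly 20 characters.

Answer: |at  brown  ant clean|
|why     bed    happy|
|journey   for   make|
|house   river  house|
|evening  one  system|
|hospital network sun|
|blue                |

Derivation:
Line 1: ['at', 'brown', 'ant', 'clean'] (min_width=18, slack=2)
Line 2: ['why', 'bed', 'happy'] (min_width=13, slack=7)
Line 3: ['journey', 'for', 'make'] (min_width=16, slack=4)
Line 4: ['house', 'river', 'house'] (min_width=17, slack=3)
Line 5: ['evening', 'one', 'system'] (min_width=18, slack=2)
Line 6: ['hospital', 'network', 'sun'] (min_width=20, slack=0)
Line 7: ['blue'] (min_width=4, slack=16)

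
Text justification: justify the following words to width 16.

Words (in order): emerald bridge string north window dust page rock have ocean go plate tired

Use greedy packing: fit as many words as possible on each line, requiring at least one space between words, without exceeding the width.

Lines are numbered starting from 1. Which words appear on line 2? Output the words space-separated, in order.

Line 1: ['emerald', 'bridge'] (min_width=14, slack=2)
Line 2: ['string', 'north'] (min_width=12, slack=4)
Line 3: ['window', 'dust', 'page'] (min_width=16, slack=0)
Line 4: ['rock', 'have', 'ocean'] (min_width=15, slack=1)
Line 5: ['go', 'plate', 'tired'] (min_width=14, slack=2)

Answer: string north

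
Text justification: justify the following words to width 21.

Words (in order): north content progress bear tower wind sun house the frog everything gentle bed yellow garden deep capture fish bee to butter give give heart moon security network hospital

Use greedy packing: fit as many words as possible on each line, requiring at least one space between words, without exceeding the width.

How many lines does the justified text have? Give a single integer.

Answer: 10

Derivation:
Line 1: ['north', 'content'] (min_width=13, slack=8)
Line 2: ['progress', 'bear', 'tower'] (min_width=19, slack=2)
Line 3: ['wind', 'sun', 'house', 'the'] (min_width=18, slack=3)
Line 4: ['frog', 'everything'] (min_width=15, slack=6)
Line 5: ['gentle', 'bed', 'yellow'] (min_width=17, slack=4)
Line 6: ['garden', 'deep', 'capture'] (min_width=19, slack=2)
Line 7: ['fish', 'bee', 'to', 'butter'] (min_width=18, slack=3)
Line 8: ['give', 'give', 'heart', 'moon'] (min_width=20, slack=1)
Line 9: ['security', 'network'] (min_width=16, slack=5)
Line 10: ['hospital'] (min_width=8, slack=13)
Total lines: 10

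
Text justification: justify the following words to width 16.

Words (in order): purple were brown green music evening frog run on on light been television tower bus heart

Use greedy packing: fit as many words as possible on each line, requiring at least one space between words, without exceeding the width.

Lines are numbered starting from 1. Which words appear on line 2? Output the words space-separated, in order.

Answer: brown green

Derivation:
Line 1: ['purple', 'were'] (min_width=11, slack=5)
Line 2: ['brown', 'green'] (min_width=11, slack=5)
Line 3: ['music', 'evening'] (min_width=13, slack=3)
Line 4: ['frog', 'run', 'on', 'on'] (min_width=14, slack=2)
Line 5: ['light', 'been'] (min_width=10, slack=6)
Line 6: ['television', 'tower'] (min_width=16, slack=0)
Line 7: ['bus', 'heart'] (min_width=9, slack=7)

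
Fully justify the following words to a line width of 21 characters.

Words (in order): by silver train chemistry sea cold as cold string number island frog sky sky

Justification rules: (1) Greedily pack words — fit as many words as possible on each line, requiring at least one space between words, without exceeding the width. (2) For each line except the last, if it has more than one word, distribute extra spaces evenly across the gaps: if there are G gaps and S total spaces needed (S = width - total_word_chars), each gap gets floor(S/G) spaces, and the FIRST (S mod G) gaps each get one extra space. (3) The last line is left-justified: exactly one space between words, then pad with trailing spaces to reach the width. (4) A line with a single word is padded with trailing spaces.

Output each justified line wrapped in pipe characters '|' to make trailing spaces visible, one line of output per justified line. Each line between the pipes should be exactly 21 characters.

Answer: |by    silver    train|
|chemistry sea cold as|
|cold   string  number|
|island frog sky sky  |

Derivation:
Line 1: ['by', 'silver', 'train'] (min_width=15, slack=6)
Line 2: ['chemistry', 'sea', 'cold', 'as'] (min_width=21, slack=0)
Line 3: ['cold', 'string', 'number'] (min_width=18, slack=3)
Line 4: ['island', 'frog', 'sky', 'sky'] (min_width=19, slack=2)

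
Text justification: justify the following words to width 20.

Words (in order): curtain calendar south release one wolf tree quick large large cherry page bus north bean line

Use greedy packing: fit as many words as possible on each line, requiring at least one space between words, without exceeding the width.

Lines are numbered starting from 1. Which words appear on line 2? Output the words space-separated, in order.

Answer: south release one

Derivation:
Line 1: ['curtain', 'calendar'] (min_width=16, slack=4)
Line 2: ['south', 'release', 'one'] (min_width=17, slack=3)
Line 3: ['wolf', 'tree', 'quick'] (min_width=15, slack=5)
Line 4: ['large', 'large', 'cherry'] (min_width=18, slack=2)
Line 5: ['page', 'bus', 'north', 'bean'] (min_width=19, slack=1)
Line 6: ['line'] (min_width=4, slack=16)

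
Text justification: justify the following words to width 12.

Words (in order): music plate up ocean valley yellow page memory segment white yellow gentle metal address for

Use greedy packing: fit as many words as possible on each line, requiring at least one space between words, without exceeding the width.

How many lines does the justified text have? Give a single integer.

Line 1: ['music', 'plate'] (min_width=11, slack=1)
Line 2: ['up', 'ocean'] (min_width=8, slack=4)
Line 3: ['valley'] (min_width=6, slack=6)
Line 4: ['yellow', 'page'] (min_width=11, slack=1)
Line 5: ['memory'] (min_width=6, slack=6)
Line 6: ['segment'] (min_width=7, slack=5)
Line 7: ['white', 'yellow'] (min_width=12, slack=0)
Line 8: ['gentle', 'metal'] (min_width=12, slack=0)
Line 9: ['address', 'for'] (min_width=11, slack=1)
Total lines: 9

Answer: 9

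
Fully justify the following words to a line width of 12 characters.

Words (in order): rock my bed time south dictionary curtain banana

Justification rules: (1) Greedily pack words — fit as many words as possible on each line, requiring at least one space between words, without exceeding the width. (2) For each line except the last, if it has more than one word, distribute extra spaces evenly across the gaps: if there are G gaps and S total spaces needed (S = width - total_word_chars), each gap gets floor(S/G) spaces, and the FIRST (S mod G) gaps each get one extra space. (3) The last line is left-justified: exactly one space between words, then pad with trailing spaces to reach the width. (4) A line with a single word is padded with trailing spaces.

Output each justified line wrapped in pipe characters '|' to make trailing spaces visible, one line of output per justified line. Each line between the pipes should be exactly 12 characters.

Answer: |rock  my bed|
|time   south|
|dictionary  |
|curtain     |
|banana      |

Derivation:
Line 1: ['rock', 'my', 'bed'] (min_width=11, slack=1)
Line 2: ['time', 'south'] (min_width=10, slack=2)
Line 3: ['dictionary'] (min_width=10, slack=2)
Line 4: ['curtain'] (min_width=7, slack=5)
Line 5: ['banana'] (min_width=6, slack=6)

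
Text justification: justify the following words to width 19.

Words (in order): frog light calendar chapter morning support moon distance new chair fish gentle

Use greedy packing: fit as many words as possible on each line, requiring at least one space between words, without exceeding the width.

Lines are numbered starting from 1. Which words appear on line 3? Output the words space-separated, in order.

Answer: support moon

Derivation:
Line 1: ['frog', 'light', 'calendar'] (min_width=19, slack=0)
Line 2: ['chapter', 'morning'] (min_width=15, slack=4)
Line 3: ['support', 'moon'] (min_width=12, slack=7)
Line 4: ['distance', 'new', 'chair'] (min_width=18, slack=1)
Line 5: ['fish', 'gentle'] (min_width=11, slack=8)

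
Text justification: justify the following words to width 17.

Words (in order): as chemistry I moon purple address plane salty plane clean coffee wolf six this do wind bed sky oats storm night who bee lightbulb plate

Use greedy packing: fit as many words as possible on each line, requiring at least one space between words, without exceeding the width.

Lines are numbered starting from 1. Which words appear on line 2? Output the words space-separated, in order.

Answer: moon purple

Derivation:
Line 1: ['as', 'chemistry', 'I'] (min_width=14, slack=3)
Line 2: ['moon', 'purple'] (min_width=11, slack=6)
Line 3: ['address', 'plane'] (min_width=13, slack=4)
Line 4: ['salty', 'plane', 'clean'] (min_width=17, slack=0)
Line 5: ['coffee', 'wolf', 'six'] (min_width=15, slack=2)
Line 6: ['this', 'do', 'wind', 'bed'] (min_width=16, slack=1)
Line 7: ['sky', 'oats', 'storm'] (min_width=14, slack=3)
Line 8: ['night', 'who', 'bee'] (min_width=13, slack=4)
Line 9: ['lightbulb', 'plate'] (min_width=15, slack=2)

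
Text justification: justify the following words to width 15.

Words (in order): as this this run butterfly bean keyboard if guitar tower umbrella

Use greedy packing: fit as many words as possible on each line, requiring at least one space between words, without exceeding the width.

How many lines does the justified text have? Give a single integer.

Line 1: ['as', 'this', 'this'] (min_width=12, slack=3)
Line 2: ['run', 'butterfly'] (min_width=13, slack=2)
Line 3: ['bean', 'keyboard'] (min_width=13, slack=2)
Line 4: ['if', 'guitar', 'tower'] (min_width=15, slack=0)
Line 5: ['umbrella'] (min_width=8, slack=7)
Total lines: 5

Answer: 5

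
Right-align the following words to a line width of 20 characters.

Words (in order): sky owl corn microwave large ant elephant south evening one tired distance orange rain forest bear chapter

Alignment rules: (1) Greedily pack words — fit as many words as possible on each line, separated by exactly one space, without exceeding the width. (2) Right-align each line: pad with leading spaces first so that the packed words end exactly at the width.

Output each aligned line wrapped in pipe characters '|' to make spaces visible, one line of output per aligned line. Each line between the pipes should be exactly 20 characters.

Answer: |        sky owl corn|
| microwave large ant|
|      elephant south|
|   evening one tired|
|distance orange rain|
| forest bear chapter|

Derivation:
Line 1: ['sky', 'owl', 'corn'] (min_width=12, slack=8)
Line 2: ['microwave', 'large', 'ant'] (min_width=19, slack=1)
Line 3: ['elephant', 'south'] (min_width=14, slack=6)
Line 4: ['evening', 'one', 'tired'] (min_width=17, slack=3)
Line 5: ['distance', 'orange', 'rain'] (min_width=20, slack=0)
Line 6: ['forest', 'bear', 'chapter'] (min_width=19, slack=1)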